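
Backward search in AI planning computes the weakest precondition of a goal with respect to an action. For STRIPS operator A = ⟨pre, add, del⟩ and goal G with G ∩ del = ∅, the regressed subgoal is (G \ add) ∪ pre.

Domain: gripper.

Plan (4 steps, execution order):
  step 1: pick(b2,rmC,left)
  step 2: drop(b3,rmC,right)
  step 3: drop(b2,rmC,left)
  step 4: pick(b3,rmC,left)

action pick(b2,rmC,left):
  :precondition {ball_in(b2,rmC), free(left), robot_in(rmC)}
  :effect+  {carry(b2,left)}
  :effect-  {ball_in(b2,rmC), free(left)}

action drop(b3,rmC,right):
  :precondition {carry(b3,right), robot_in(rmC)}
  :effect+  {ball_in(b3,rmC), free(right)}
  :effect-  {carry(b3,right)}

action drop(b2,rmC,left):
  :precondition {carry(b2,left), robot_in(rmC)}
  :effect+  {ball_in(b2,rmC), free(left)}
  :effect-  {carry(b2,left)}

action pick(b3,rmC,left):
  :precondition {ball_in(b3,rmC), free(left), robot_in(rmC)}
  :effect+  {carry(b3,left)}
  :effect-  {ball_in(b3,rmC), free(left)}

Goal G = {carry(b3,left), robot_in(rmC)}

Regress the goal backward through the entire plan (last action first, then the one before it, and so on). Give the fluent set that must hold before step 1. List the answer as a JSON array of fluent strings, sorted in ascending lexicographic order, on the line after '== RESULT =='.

Work backward from the goal:
  through step 4 (pick(b3,rmC,left)): drop {carry(b3,left)}, keep {robot_in(rmC)}, require {ball_in(b3,rmC), free(left), robot_in(rmC)}
    → {ball_in(b3,rmC), free(left), robot_in(rmC)}
  through step 3 (drop(b2,rmC,left)): drop {free(left)}, keep {ball_in(b3,rmC), robot_in(rmC)}, require {carry(b2,left), robot_in(rmC)}
    → {ball_in(b3,rmC), carry(b2,left), robot_in(rmC)}
  through step 2 (drop(b3,rmC,right)): drop {ball_in(b3,rmC)}, keep {carry(b2,left), robot_in(rmC)}, require {carry(b3,right), robot_in(rmC)}
    → {carry(b2,left), carry(b3,right), robot_in(rmC)}
  through step 1 (pick(b2,rmC,left)): drop {carry(b2,left)}, keep {carry(b3,right), robot_in(rmC)}, require {ball_in(b2,rmC), free(left), robot_in(rmC)}
    → {ball_in(b2,rmC), carry(b3,right), free(left), robot_in(rmC)}

== RESULT ==
["ball_in(b2,rmC)", "carry(b3,right)", "free(left)", "robot_in(rmC)"]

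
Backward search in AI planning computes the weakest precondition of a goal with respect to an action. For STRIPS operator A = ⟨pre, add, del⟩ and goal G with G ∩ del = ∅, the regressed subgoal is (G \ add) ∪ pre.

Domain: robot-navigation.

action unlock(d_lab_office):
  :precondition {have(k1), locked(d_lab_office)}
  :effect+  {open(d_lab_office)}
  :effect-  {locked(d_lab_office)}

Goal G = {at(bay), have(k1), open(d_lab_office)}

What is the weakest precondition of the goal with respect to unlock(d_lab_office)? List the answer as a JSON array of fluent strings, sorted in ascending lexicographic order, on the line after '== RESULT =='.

Compute (G \ add) ∪ pre:
  G ∩ del = {}  (empty — regression defined)
  G \ add = {at(bay), have(k1), open(d_lab_office)} \ {open(d_lab_office)} = {at(bay), have(k1)}
  ∪ pre   = {at(bay), have(k1)} ∪ {have(k1), locked(d_lab_office)}
          = {at(bay), have(k1), locked(d_lab_office)}

== RESULT ==
["at(bay)", "have(k1)", "locked(d_lab_office)"]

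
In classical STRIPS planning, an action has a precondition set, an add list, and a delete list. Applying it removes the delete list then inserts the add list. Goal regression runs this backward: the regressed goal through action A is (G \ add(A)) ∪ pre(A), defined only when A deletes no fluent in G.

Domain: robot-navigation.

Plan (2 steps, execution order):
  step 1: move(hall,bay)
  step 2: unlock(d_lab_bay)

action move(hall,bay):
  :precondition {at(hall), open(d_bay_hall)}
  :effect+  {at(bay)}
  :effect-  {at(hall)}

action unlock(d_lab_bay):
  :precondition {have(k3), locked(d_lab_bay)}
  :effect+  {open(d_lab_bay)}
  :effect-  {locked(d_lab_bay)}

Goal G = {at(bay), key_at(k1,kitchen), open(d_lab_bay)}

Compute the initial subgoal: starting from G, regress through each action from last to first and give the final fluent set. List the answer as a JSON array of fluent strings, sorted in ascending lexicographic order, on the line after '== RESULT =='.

Work backward from the goal:
  through step 2 (unlock(d_lab_bay)): drop {open(d_lab_bay)}, keep {at(bay), key_at(k1,kitchen)}, require {have(k3), locked(d_lab_bay)}
    → {at(bay), have(k3), key_at(k1,kitchen), locked(d_lab_bay)}
  through step 1 (move(hall,bay)): drop {at(bay)}, keep {have(k3), key_at(k1,kitchen), locked(d_lab_bay)}, require {at(hall), open(d_bay_hall)}
    → {at(hall), have(k3), key_at(k1,kitchen), locked(d_lab_bay), open(d_bay_hall)}

== RESULT ==
["at(hall)", "have(k3)", "key_at(k1,kitchen)", "locked(d_lab_bay)", "open(d_bay_hall)"]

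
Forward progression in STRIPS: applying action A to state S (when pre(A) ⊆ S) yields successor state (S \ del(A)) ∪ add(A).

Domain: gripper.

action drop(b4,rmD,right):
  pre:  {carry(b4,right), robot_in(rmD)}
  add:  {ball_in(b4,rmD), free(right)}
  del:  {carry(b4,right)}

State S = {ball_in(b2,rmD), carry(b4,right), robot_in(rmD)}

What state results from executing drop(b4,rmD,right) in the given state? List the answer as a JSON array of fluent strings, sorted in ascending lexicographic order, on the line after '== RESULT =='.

Compute (S \ del) ∪ add:
  pre ⊆ S: {carry(b4,right), robot_in(rmD)} ⊆ S  — applicable
  S \ del = {ball_in(b2,rmD), robot_in(rmD)}
  ∪ add   = {ball_in(b2,rmD), ball_in(b4,rmD), free(right), robot_in(rmD)}

== RESULT ==
["ball_in(b2,rmD)", "ball_in(b4,rmD)", "free(right)", "robot_in(rmD)"]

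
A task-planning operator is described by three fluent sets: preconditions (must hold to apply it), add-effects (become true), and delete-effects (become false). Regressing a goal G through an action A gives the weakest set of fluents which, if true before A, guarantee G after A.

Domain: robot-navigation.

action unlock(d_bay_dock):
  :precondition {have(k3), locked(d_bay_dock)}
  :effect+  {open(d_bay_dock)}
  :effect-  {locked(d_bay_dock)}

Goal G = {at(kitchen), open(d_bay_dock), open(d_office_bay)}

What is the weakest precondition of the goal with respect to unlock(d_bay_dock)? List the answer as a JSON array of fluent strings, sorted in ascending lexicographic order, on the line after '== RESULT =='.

Regress:
  G ∩ del = {}  (empty — regression defined)
  G \ add = {at(kitchen), open(d_bay_dock), open(d_office_bay)} \ {open(d_bay_dock)} = {at(kitchen), open(d_office_bay)}
  ∪ pre   = {at(kitchen), open(d_office_bay)} ∪ {have(k3), locked(d_bay_dock)}
          = {at(kitchen), have(k3), locked(d_bay_dock), open(d_office_bay)}

== RESULT ==
["at(kitchen)", "have(k3)", "locked(d_bay_dock)", "open(d_office_bay)"]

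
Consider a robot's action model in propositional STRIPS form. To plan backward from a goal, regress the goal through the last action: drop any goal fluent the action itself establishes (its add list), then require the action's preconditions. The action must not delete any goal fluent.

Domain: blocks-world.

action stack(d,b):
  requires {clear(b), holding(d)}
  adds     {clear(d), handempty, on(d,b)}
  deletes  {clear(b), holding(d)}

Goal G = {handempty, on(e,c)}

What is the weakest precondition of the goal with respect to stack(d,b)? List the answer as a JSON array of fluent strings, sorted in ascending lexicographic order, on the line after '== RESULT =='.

Compute (G \ add) ∪ pre:
  G ∩ del = {}  (empty — regression defined)
  G \ add = {handempty, on(e,c)} \ {clear(d), handempty, on(d,b)} = {on(e,c)}
  ∪ pre   = {on(e,c)} ∪ {clear(b), holding(d)}
          = {clear(b), holding(d), on(e,c)}

== RESULT ==
["clear(b)", "holding(d)", "on(e,c)"]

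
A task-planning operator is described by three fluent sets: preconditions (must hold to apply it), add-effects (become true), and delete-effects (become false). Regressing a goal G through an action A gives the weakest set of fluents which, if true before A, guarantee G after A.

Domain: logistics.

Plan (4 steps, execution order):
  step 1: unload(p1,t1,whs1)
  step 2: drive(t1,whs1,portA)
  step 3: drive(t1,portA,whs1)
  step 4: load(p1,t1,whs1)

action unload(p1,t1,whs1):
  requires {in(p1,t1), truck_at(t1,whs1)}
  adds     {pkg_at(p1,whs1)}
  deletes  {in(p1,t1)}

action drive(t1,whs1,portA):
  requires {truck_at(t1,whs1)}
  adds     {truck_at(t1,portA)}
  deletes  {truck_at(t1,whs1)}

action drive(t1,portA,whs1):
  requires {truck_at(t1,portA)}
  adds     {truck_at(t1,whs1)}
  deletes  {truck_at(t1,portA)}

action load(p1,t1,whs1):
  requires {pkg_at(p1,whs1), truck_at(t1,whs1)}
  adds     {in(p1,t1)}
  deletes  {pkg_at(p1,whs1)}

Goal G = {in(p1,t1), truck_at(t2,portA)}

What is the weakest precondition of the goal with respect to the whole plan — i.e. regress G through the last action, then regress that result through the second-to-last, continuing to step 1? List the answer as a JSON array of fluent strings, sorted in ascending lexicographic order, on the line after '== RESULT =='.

Regress step by step:
  through step 4 (load(p1,t1,whs1)): drop {in(p1,t1)}, keep {truck_at(t2,portA)}, require {pkg_at(p1,whs1), truck_at(t1,whs1)}
    → {pkg_at(p1,whs1), truck_at(t1,whs1), truck_at(t2,portA)}
  through step 3 (drive(t1,portA,whs1)): drop {truck_at(t1,whs1)}, keep {pkg_at(p1,whs1), truck_at(t2,portA)}, require {truck_at(t1,portA)}
    → {pkg_at(p1,whs1), truck_at(t1,portA), truck_at(t2,portA)}
  through step 2 (drive(t1,whs1,portA)): drop {truck_at(t1,portA)}, keep {pkg_at(p1,whs1), truck_at(t2,portA)}, require {truck_at(t1,whs1)}
    → {pkg_at(p1,whs1), truck_at(t1,whs1), truck_at(t2,portA)}
  through step 1 (unload(p1,t1,whs1)): drop {pkg_at(p1,whs1)}, keep {truck_at(t1,whs1), truck_at(t2,portA)}, require {in(p1,t1), truck_at(t1,whs1)}
    → {in(p1,t1), truck_at(t1,whs1), truck_at(t2,portA)}

== RESULT ==
["in(p1,t1)", "truck_at(t1,whs1)", "truck_at(t2,portA)"]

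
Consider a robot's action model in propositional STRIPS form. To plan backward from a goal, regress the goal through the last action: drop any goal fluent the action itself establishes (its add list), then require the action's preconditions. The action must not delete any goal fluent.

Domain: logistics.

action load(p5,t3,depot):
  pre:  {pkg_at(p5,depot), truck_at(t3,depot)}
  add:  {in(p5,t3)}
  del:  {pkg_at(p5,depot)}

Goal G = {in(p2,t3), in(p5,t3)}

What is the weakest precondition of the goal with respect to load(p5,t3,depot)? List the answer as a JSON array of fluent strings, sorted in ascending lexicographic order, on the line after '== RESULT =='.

Regress:
  G ∩ del = {}  (empty — regression defined)
  G \ add = {in(p2,t3), in(p5,t3)} \ {in(p5,t3)} = {in(p2,t3)}
  ∪ pre   = {in(p2,t3)} ∪ {pkg_at(p5,depot), truck_at(t3,depot)}
          = {in(p2,t3), pkg_at(p5,depot), truck_at(t3,depot)}

== RESULT ==
["in(p2,t3)", "pkg_at(p5,depot)", "truck_at(t3,depot)"]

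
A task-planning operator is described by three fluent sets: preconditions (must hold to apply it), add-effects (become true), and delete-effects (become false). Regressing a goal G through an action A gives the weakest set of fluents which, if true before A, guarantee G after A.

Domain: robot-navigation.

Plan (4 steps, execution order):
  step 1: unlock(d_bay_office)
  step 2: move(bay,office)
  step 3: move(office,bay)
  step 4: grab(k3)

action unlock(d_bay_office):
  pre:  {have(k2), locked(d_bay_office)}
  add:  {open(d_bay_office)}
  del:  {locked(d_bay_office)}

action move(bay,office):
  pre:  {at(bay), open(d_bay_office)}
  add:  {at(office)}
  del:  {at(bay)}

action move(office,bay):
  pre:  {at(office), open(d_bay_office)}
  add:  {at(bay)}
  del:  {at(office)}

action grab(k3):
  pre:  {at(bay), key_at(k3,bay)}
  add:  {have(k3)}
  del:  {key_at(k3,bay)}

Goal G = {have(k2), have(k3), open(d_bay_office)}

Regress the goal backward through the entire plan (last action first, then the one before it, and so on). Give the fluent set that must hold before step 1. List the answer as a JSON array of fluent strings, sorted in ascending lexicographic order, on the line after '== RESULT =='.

Work backward from the goal:
  through step 4 (grab(k3)): drop {have(k3)}, keep {have(k2), open(d_bay_office)}, require {at(bay), key_at(k3,bay)}
    → {at(bay), have(k2), key_at(k3,bay), open(d_bay_office)}
  through step 3 (move(office,bay)): drop {at(bay)}, keep {have(k2), key_at(k3,bay), open(d_bay_office)}, require {at(office), open(d_bay_office)}
    → {at(office), have(k2), key_at(k3,bay), open(d_bay_office)}
  through step 2 (move(bay,office)): drop {at(office)}, keep {have(k2), key_at(k3,bay), open(d_bay_office)}, require {at(bay), open(d_bay_office)}
    → {at(bay), have(k2), key_at(k3,bay), open(d_bay_office)}
  through step 1 (unlock(d_bay_office)): drop {open(d_bay_office)}, keep {at(bay), have(k2), key_at(k3,bay)}, require {have(k2), locked(d_bay_office)}
    → {at(bay), have(k2), key_at(k3,bay), locked(d_bay_office)}

== RESULT ==
["at(bay)", "have(k2)", "key_at(k3,bay)", "locked(d_bay_office)"]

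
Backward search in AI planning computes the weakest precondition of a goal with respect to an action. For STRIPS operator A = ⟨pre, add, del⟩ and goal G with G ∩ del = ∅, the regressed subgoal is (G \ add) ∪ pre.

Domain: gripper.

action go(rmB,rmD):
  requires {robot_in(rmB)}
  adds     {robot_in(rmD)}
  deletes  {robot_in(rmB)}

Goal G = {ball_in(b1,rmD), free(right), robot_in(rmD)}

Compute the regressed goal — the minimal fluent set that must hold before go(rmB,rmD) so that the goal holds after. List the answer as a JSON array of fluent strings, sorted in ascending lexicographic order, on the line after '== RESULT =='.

Regress:
  G ∩ del = {}  (empty — regression defined)
  G \ add = {ball_in(b1,rmD), free(right), robot_in(rmD)} \ {robot_in(rmD)} = {ball_in(b1,rmD), free(right)}
  ∪ pre   = {ball_in(b1,rmD), free(right)} ∪ {robot_in(rmB)}
          = {ball_in(b1,rmD), free(right), robot_in(rmB)}

== RESULT ==
["ball_in(b1,rmD)", "free(right)", "robot_in(rmB)"]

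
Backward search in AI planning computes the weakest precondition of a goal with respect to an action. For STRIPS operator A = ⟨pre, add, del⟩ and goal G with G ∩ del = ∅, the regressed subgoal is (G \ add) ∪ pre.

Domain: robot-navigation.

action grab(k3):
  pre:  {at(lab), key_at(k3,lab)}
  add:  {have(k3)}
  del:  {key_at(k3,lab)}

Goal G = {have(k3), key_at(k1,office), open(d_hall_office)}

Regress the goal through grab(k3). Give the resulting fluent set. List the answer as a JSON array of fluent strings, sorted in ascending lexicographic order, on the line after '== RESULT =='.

Regress:
  G ∩ del = {}  (empty — regression defined)
  G \ add = {have(k3), key_at(k1,office), open(d_hall_office)} \ {have(k3)} = {key_at(k1,office), open(d_hall_office)}
  ∪ pre   = {key_at(k1,office), open(d_hall_office)} ∪ {at(lab), key_at(k3,lab)}
          = {at(lab), key_at(k1,office), key_at(k3,lab), open(d_hall_office)}

== RESULT ==
["at(lab)", "key_at(k1,office)", "key_at(k3,lab)", "open(d_hall_office)"]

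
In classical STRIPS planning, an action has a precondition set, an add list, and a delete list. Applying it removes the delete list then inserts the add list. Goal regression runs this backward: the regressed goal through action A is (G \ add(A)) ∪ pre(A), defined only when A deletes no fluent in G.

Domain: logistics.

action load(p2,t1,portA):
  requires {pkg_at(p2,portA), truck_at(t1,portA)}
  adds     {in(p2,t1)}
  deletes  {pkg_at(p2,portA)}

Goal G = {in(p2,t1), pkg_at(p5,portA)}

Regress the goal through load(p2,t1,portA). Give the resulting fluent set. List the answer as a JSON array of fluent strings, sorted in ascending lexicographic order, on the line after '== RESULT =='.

Compute (G \ add) ∪ pre:
  G ∩ del = {}  (empty — regression defined)
  G \ add = {in(p2,t1), pkg_at(p5,portA)} \ {in(p2,t1)} = {pkg_at(p5,portA)}
  ∪ pre   = {pkg_at(p5,portA)} ∪ {pkg_at(p2,portA), truck_at(t1,portA)}
          = {pkg_at(p2,portA), pkg_at(p5,portA), truck_at(t1,portA)}

== RESULT ==
["pkg_at(p2,portA)", "pkg_at(p5,portA)", "truck_at(t1,portA)"]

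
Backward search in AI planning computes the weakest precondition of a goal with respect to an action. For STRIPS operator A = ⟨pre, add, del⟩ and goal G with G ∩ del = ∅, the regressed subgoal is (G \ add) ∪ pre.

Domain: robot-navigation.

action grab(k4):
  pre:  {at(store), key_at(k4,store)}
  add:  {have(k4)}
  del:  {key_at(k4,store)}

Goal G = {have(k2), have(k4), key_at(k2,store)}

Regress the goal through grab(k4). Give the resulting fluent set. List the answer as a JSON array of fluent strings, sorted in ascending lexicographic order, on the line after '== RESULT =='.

Compute (G \ add) ∪ pre:
  G ∩ del = {}  (empty — regression defined)
  G \ add = {have(k2), have(k4), key_at(k2,store)} \ {have(k4)} = {have(k2), key_at(k2,store)}
  ∪ pre   = {have(k2), key_at(k2,store)} ∪ {at(store), key_at(k4,store)}
          = {at(store), have(k2), key_at(k2,store), key_at(k4,store)}

== RESULT ==
["at(store)", "have(k2)", "key_at(k2,store)", "key_at(k4,store)"]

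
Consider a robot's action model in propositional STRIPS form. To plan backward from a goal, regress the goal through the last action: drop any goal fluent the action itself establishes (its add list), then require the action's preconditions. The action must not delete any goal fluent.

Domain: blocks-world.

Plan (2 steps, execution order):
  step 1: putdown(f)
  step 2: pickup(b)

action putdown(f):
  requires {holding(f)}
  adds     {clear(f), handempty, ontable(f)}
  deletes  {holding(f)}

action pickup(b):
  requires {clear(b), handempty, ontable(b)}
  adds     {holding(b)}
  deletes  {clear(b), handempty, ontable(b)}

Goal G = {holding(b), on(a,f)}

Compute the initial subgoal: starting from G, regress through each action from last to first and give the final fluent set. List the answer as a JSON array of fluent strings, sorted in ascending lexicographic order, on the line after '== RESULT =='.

Work backward from the goal:
  through step 2 (pickup(b)): drop {holding(b)}, keep {on(a,f)}, require {clear(b), handempty, ontable(b)}
    → {clear(b), handempty, on(a,f), ontable(b)}
  through step 1 (putdown(f)): drop {handempty}, keep {clear(b), on(a,f), ontable(b)}, require {holding(f)}
    → {clear(b), holding(f), on(a,f), ontable(b)}

== RESULT ==
["clear(b)", "holding(f)", "on(a,f)", "ontable(b)"]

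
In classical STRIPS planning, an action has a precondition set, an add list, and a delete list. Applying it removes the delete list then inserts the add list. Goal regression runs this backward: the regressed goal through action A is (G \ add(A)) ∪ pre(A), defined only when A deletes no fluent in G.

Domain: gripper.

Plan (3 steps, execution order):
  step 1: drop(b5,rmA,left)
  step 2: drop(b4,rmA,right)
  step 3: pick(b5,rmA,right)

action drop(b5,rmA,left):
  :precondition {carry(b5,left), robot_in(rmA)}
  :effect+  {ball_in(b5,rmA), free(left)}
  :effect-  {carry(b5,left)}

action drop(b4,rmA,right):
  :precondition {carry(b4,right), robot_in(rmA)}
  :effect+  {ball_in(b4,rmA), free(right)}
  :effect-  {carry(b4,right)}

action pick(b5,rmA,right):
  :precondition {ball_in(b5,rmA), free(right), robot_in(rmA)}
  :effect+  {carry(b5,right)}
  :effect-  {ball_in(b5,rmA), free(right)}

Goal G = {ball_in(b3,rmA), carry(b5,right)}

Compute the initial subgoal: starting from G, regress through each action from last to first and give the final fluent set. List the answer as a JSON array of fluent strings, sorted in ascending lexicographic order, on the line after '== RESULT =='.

Work backward from the goal:
  through step 3 (pick(b5,rmA,right)): drop {carry(b5,right)}, keep {ball_in(b3,rmA)}, require {ball_in(b5,rmA), free(right), robot_in(rmA)}
    → {ball_in(b3,rmA), ball_in(b5,rmA), free(right), robot_in(rmA)}
  through step 2 (drop(b4,rmA,right)): drop {free(right)}, keep {ball_in(b3,rmA), ball_in(b5,rmA), robot_in(rmA)}, require {carry(b4,right), robot_in(rmA)}
    → {ball_in(b3,rmA), ball_in(b5,rmA), carry(b4,right), robot_in(rmA)}
  through step 1 (drop(b5,rmA,left)): drop {ball_in(b5,rmA)}, keep {ball_in(b3,rmA), carry(b4,right), robot_in(rmA)}, require {carry(b5,left), robot_in(rmA)}
    → {ball_in(b3,rmA), carry(b4,right), carry(b5,left), robot_in(rmA)}

== RESULT ==
["ball_in(b3,rmA)", "carry(b4,right)", "carry(b5,left)", "robot_in(rmA)"]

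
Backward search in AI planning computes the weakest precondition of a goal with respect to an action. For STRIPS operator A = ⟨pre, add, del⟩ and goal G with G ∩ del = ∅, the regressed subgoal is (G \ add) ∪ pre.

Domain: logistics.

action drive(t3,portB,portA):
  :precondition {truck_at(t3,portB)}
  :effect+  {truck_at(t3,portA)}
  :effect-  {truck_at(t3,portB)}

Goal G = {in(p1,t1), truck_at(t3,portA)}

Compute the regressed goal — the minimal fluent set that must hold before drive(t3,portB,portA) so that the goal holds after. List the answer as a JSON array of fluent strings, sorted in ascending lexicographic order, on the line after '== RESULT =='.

Regress:
  G ∩ del = {}  (empty — regression defined)
  G \ add = {in(p1,t1), truck_at(t3,portA)} \ {truck_at(t3,portA)} = {in(p1,t1)}
  ∪ pre   = {in(p1,t1)} ∪ {truck_at(t3,portB)}
          = {in(p1,t1), truck_at(t3,portB)}

== RESULT ==
["in(p1,t1)", "truck_at(t3,portB)"]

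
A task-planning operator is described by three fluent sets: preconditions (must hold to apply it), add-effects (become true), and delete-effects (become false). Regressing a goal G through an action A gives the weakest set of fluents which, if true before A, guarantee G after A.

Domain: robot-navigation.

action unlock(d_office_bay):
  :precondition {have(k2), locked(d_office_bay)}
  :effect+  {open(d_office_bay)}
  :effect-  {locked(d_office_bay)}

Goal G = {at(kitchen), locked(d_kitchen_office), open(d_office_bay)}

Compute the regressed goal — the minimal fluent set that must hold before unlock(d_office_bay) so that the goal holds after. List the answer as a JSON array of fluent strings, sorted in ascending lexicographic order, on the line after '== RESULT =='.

Compute (G \ add) ∪ pre:
  G ∩ del = {}  (empty — regression defined)
  G \ add = {at(kitchen), locked(d_kitchen_office), open(d_office_bay)} \ {open(d_office_bay)} = {at(kitchen), locked(d_kitchen_office)}
  ∪ pre   = {at(kitchen), locked(d_kitchen_office)} ∪ {have(k2), locked(d_office_bay)}
          = {at(kitchen), have(k2), locked(d_kitchen_office), locked(d_office_bay)}

== RESULT ==
["at(kitchen)", "have(k2)", "locked(d_kitchen_office)", "locked(d_office_bay)"]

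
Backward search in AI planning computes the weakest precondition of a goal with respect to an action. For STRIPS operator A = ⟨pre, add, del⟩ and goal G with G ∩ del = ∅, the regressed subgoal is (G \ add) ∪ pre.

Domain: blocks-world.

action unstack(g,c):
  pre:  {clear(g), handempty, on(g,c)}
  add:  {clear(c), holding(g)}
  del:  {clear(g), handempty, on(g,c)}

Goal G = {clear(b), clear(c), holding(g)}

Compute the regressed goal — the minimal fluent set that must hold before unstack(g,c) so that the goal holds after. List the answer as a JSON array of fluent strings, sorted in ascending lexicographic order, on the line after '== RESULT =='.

Compute (G \ add) ∪ pre:
  G ∩ del = {}  (empty — regression defined)
  G \ add = {clear(b), clear(c), holding(g)} \ {clear(c), holding(g)} = {clear(b)}
  ∪ pre   = {clear(b)} ∪ {clear(g), handempty, on(g,c)}
          = {clear(b), clear(g), handempty, on(g,c)}

== RESULT ==
["clear(b)", "clear(g)", "handempty", "on(g,c)"]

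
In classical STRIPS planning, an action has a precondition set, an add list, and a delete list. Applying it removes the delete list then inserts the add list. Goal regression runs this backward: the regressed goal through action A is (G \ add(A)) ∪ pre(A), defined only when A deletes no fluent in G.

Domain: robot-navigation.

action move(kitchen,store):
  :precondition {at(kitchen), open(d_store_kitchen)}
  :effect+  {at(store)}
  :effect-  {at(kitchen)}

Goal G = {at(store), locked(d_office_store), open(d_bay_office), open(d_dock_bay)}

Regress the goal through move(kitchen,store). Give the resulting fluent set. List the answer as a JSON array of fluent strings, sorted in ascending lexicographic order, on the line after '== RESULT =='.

Compute (G \ add) ∪ pre:
  G ∩ del = {}  (empty — regression defined)
  G \ add = {at(store), locked(d_office_store), open(d_bay_office), open(d_dock_bay)} \ {at(store)} = {locked(d_office_store), open(d_bay_office), open(d_dock_bay)}
  ∪ pre   = {locked(d_office_store), open(d_bay_office), open(d_dock_bay)} ∪ {at(kitchen), open(d_store_kitchen)}
          = {at(kitchen), locked(d_office_store), open(d_bay_office), open(d_dock_bay), open(d_store_kitchen)}

== RESULT ==
["at(kitchen)", "locked(d_office_store)", "open(d_bay_office)", "open(d_dock_bay)", "open(d_store_kitchen)"]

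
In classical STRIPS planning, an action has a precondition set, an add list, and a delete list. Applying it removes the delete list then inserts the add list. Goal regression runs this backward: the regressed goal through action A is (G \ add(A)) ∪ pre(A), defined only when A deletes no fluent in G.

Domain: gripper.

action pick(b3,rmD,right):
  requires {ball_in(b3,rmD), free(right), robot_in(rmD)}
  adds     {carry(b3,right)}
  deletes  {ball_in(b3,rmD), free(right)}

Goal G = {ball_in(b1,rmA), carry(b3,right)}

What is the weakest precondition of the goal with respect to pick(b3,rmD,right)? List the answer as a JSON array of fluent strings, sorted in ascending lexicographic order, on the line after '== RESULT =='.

Regress:
  G ∩ del = {}  (empty — regression defined)
  G \ add = {ball_in(b1,rmA), carry(b3,right)} \ {carry(b3,right)} = {ball_in(b1,rmA)}
  ∪ pre   = {ball_in(b1,rmA)} ∪ {ball_in(b3,rmD), free(right), robot_in(rmD)}
          = {ball_in(b1,rmA), ball_in(b3,rmD), free(right), robot_in(rmD)}

== RESULT ==
["ball_in(b1,rmA)", "ball_in(b3,rmD)", "free(right)", "robot_in(rmD)"]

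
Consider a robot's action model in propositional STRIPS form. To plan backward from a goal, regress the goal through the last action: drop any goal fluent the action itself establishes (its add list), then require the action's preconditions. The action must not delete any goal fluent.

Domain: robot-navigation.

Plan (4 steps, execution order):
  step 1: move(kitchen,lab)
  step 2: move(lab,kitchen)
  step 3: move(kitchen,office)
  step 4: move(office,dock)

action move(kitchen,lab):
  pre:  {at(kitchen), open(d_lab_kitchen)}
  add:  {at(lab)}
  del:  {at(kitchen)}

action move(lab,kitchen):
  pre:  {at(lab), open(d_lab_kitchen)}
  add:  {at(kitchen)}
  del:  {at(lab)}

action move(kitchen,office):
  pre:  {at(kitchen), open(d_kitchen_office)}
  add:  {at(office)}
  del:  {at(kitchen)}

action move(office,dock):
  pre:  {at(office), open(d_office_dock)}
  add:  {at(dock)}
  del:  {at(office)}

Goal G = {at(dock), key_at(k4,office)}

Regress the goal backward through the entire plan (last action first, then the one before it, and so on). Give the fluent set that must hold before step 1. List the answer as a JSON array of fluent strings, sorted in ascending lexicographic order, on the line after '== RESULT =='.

Work backward from the goal:
  through step 4 (move(office,dock)): drop {at(dock)}, keep {key_at(k4,office)}, require {at(office), open(d_office_dock)}
    → {at(office), key_at(k4,office), open(d_office_dock)}
  through step 3 (move(kitchen,office)): drop {at(office)}, keep {key_at(k4,office), open(d_office_dock)}, require {at(kitchen), open(d_kitchen_office)}
    → {at(kitchen), key_at(k4,office), open(d_kitchen_office), open(d_office_dock)}
  through step 2 (move(lab,kitchen)): drop {at(kitchen)}, keep {key_at(k4,office), open(d_kitchen_office), open(d_office_dock)}, require {at(lab), open(d_lab_kitchen)}
    → {at(lab), key_at(k4,office), open(d_kitchen_office), open(d_lab_kitchen), open(d_office_dock)}
  through step 1 (move(kitchen,lab)): drop {at(lab)}, keep {key_at(k4,office), open(d_kitchen_office), open(d_lab_kitchen), open(d_office_dock)}, require {at(kitchen), open(d_lab_kitchen)}
    → {at(kitchen), key_at(k4,office), open(d_kitchen_office), open(d_lab_kitchen), open(d_office_dock)}

== RESULT ==
["at(kitchen)", "key_at(k4,office)", "open(d_kitchen_office)", "open(d_lab_kitchen)", "open(d_office_dock)"]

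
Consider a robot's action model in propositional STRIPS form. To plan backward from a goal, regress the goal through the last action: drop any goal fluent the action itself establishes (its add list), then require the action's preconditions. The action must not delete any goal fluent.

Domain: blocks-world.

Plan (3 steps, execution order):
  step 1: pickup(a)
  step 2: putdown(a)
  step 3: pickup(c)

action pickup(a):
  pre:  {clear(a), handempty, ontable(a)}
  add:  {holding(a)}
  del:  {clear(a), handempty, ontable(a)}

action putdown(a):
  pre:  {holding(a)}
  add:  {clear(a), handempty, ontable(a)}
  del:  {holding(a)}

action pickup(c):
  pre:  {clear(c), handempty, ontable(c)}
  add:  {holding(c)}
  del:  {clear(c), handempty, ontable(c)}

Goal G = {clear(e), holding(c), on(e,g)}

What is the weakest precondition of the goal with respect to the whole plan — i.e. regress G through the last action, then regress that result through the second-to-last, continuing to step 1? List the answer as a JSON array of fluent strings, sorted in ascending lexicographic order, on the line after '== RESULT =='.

Regress step by step:
  through step 3 (pickup(c)): drop {holding(c)}, keep {clear(e), on(e,g)}, require {clear(c), handempty, ontable(c)}
    → {clear(c), clear(e), handempty, on(e,g), ontable(c)}
  through step 2 (putdown(a)): drop {handempty}, keep {clear(c), clear(e), on(e,g), ontable(c)}, require {holding(a)}
    → {clear(c), clear(e), holding(a), on(e,g), ontable(c)}
  through step 1 (pickup(a)): drop {holding(a)}, keep {clear(c), clear(e), on(e,g), ontable(c)}, require {clear(a), handempty, ontable(a)}
    → {clear(a), clear(c), clear(e), handempty, on(e,g), ontable(a), ontable(c)}

== RESULT ==
["clear(a)", "clear(c)", "clear(e)", "handempty", "on(e,g)", "ontable(a)", "ontable(c)"]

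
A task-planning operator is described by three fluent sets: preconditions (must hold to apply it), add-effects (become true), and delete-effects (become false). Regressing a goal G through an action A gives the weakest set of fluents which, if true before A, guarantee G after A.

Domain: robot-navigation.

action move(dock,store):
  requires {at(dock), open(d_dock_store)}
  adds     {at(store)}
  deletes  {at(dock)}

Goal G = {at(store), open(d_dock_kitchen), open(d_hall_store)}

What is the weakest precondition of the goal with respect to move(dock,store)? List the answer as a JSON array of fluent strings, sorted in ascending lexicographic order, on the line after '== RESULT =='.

Compute (G \ add) ∪ pre:
  G ∩ del = {}  (empty — regression defined)
  G \ add = {at(store), open(d_dock_kitchen), open(d_hall_store)} \ {at(store)} = {open(d_dock_kitchen), open(d_hall_store)}
  ∪ pre   = {open(d_dock_kitchen), open(d_hall_store)} ∪ {at(dock), open(d_dock_store)}
          = {at(dock), open(d_dock_kitchen), open(d_dock_store), open(d_hall_store)}

== RESULT ==
["at(dock)", "open(d_dock_kitchen)", "open(d_dock_store)", "open(d_hall_store)"]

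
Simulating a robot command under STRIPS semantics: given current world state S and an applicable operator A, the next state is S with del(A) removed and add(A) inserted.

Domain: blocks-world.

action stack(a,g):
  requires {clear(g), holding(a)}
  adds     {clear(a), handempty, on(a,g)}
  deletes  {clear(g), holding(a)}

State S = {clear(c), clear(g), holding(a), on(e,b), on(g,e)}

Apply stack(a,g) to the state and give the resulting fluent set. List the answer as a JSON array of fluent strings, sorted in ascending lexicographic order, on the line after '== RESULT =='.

Progress:
  pre ⊆ S: {clear(g), holding(a)} ⊆ S  — applicable
  S \ del = {clear(c), on(e,b), on(g,e)}
  ∪ add   = {clear(a), clear(c), handempty, on(a,g), on(e,b), on(g,e)}

== RESULT ==
["clear(a)", "clear(c)", "handempty", "on(a,g)", "on(e,b)", "on(g,e)"]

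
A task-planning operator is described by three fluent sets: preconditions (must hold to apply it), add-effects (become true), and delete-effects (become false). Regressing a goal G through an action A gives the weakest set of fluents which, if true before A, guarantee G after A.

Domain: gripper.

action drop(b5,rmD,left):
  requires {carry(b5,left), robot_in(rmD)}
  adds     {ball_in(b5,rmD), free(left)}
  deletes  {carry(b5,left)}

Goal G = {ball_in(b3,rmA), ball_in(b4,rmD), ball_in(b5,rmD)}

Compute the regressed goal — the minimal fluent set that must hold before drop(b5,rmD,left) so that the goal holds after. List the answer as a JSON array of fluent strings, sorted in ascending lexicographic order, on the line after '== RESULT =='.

Compute (G \ add) ∪ pre:
  G ∩ del = {}  (empty — regression defined)
  G \ add = {ball_in(b3,rmA), ball_in(b4,rmD), ball_in(b5,rmD)} \ {ball_in(b5,rmD), free(left)} = {ball_in(b3,rmA), ball_in(b4,rmD)}
  ∪ pre   = {ball_in(b3,rmA), ball_in(b4,rmD)} ∪ {carry(b5,left), robot_in(rmD)}
          = {ball_in(b3,rmA), ball_in(b4,rmD), carry(b5,left), robot_in(rmD)}

== RESULT ==
["ball_in(b3,rmA)", "ball_in(b4,rmD)", "carry(b5,left)", "robot_in(rmD)"]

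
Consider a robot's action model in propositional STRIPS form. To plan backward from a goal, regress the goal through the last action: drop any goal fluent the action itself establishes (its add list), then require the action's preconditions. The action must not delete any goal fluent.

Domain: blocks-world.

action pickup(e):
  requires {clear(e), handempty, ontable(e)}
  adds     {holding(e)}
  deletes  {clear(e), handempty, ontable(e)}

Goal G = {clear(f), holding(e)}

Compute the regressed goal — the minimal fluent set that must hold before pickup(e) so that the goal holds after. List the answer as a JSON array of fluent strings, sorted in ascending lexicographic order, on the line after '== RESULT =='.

Regress:
  G ∩ del = {}  (empty — regression defined)
  G \ add = {clear(f), holding(e)} \ {holding(e)} = {clear(f)}
  ∪ pre   = {clear(f)} ∪ {clear(e), handempty, ontable(e)}
          = {clear(e), clear(f), handempty, ontable(e)}

== RESULT ==
["clear(e)", "clear(f)", "handempty", "ontable(e)"]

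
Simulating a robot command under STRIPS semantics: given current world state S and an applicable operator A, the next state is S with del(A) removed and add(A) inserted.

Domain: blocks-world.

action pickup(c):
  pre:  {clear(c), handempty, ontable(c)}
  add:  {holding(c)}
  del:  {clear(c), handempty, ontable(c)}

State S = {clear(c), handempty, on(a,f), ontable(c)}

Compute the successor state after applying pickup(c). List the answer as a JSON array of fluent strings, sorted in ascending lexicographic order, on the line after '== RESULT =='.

Progress:
  pre ⊆ S: {clear(c), handempty, ontable(c)} ⊆ S  — applicable
  S \ del = {on(a,f)}
  ∪ add   = {holding(c), on(a,f)}

== RESULT ==
["holding(c)", "on(a,f)"]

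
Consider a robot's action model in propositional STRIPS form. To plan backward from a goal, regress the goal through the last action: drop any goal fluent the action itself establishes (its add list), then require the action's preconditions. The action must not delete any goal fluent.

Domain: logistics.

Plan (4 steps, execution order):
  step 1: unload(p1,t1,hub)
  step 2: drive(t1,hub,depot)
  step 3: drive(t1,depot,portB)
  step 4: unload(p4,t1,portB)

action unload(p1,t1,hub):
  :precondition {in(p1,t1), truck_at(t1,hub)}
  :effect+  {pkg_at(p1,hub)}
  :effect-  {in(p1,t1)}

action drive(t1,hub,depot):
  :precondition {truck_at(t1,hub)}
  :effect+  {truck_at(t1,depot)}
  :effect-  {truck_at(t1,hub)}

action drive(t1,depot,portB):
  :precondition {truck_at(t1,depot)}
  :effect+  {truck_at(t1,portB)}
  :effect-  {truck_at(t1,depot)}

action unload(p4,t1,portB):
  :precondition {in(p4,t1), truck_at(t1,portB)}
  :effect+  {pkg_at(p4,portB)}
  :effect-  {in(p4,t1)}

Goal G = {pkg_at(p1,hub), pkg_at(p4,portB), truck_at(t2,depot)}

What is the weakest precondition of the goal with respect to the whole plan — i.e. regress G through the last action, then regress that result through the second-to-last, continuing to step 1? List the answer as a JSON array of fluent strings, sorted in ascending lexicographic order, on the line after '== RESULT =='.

Work backward from the goal:
  through step 4 (unload(p4,t1,portB)): drop {pkg_at(p4,portB)}, keep {pkg_at(p1,hub), truck_at(t2,depot)}, require {in(p4,t1), truck_at(t1,portB)}
    → {in(p4,t1), pkg_at(p1,hub), truck_at(t1,portB), truck_at(t2,depot)}
  through step 3 (drive(t1,depot,portB)): drop {truck_at(t1,portB)}, keep {in(p4,t1), pkg_at(p1,hub), truck_at(t2,depot)}, require {truck_at(t1,depot)}
    → {in(p4,t1), pkg_at(p1,hub), truck_at(t1,depot), truck_at(t2,depot)}
  through step 2 (drive(t1,hub,depot)): drop {truck_at(t1,depot)}, keep {in(p4,t1), pkg_at(p1,hub), truck_at(t2,depot)}, require {truck_at(t1,hub)}
    → {in(p4,t1), pkg_at(p1,hub), truck_at(t1,hub), truck_at(t2,depot)}
  through step 1 (unload(p1,t1,hub)): drop {pkg_at(p1,hub)}, keep {in(p4,t1), truck_at(t1,hub), truck_at(t2,depot)}, require {in(p1,t1), truck_at(t1,hub)}
    → {in(p1,t1), in(p4,t1), truck_at(t1,hub), truck_at(t2,depot)}

== RESULT ==
["in(p1,t1)", "in(p4,t1)", "truck_at(t1,hub)", "truck_at(t2,depot)"]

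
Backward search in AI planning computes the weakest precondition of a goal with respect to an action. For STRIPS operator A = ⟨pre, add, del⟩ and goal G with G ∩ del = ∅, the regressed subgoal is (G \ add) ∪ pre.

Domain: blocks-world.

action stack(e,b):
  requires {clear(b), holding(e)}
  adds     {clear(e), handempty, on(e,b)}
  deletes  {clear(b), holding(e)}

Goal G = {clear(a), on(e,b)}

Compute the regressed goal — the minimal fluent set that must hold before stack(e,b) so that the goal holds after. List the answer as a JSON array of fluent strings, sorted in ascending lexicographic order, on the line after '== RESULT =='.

Compute (G \ add) ∪ pre:
  G ∩ del = {}  (empty — regression defined)
  G \ add = {clear(a), on(e,b)} \ {clear(e), handempty, on(e,b)} = {clear(a)}
  ∪ pre   = {clear(a)} ∪ {clear(b), holding(e)}
          = {clear(a), clear(b), holding(e)}

== RESULT ==
["clear(a)", "clear(b)", "holding(e)"]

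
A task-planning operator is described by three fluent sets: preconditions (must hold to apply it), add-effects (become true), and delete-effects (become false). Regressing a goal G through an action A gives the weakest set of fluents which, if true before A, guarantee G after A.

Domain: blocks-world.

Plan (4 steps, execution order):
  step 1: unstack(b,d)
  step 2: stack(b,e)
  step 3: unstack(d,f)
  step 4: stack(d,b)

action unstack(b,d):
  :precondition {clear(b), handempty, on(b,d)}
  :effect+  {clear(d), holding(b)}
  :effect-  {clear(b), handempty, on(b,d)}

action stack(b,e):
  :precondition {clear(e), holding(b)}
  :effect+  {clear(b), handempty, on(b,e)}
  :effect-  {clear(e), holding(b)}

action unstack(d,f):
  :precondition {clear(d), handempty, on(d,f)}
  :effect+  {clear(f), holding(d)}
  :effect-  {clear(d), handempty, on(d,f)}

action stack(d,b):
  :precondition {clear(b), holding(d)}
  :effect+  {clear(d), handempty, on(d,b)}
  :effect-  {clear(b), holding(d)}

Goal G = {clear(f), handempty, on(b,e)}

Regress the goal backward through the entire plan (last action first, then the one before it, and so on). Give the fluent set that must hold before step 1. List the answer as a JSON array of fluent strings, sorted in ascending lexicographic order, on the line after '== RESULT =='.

Work backward from the goal:
  through step 4 (stack(d,b)): drop {handempty}, keep {clear(f), on(b,e)}, require {clear(b), holding(d)}
    → {clear(b), clear(f), holding(d), on(b,e)}
  through step 3 (unstack(d,f)): drop {clear(f), holding(d)}, keep {clear(b), on(b,e)}, require {clear(d), handempty, on(d,f)}
    → {clear(b), clear(d), handempty, on(b,e), on(d,f)}
  through step 2 (stack(b,e)): drop {clear(b), handempty, on(b,e)}, keep {clear(d), on(d,f)}, require {clear(e), holding(b)}
    → {clear(d), clear(e), holding(b), on(d,f)}
  through step 1 (unstack(b,d)): drop {clear(d), holding(b)}, keep {clear(e), on(d,f)}, require {clear(b), handempty, on(b,d)}
    → {clear(b), clear(e), handempty, on(b,d), on(d,f)}

== RESULT ==
["clear(b)", "clear(e)", "handempty", "on(b,d)", "on(d,f)"]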